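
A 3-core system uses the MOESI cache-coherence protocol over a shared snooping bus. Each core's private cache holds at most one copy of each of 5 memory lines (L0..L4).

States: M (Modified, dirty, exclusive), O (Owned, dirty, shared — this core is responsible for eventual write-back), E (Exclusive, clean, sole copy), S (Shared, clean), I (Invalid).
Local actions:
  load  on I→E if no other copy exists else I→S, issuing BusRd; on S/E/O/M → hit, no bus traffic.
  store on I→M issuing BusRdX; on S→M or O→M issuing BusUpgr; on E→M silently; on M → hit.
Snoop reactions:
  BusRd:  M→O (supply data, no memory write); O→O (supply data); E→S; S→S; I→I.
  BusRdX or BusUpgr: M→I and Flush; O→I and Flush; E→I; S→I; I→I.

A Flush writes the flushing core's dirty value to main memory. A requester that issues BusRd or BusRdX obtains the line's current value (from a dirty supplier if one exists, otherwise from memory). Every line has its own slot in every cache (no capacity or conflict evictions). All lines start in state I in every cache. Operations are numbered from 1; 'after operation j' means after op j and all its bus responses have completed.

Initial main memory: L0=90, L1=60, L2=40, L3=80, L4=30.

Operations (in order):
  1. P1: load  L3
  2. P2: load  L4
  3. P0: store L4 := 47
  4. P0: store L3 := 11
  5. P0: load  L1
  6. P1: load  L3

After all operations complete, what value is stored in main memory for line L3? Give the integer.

memory[L3] = 80

1. P1: load  L3  bus=[BusRd]  L3: P0=I P1=E P2=I  mem[L3]=80
2. P2: load  L4  bus=[BusRd]  L4: P0=I P1=I P2=E  mem[L4]=30
3. P0: store L4 := 47  bus=[BusRdX]  L4: P0=M P1=I P2=I  mem[L4]=30
4. P0: store L3 := 11  bus=[BusRdX]  L3: P0=M P1=I P2=I  mem[L3]=80
5. P0: load  L1  bus=[BusRd]  L1: P0=E P1=I P2=I  mem[L1]=60
6. P1: load  L3  bus=[BusRd]  L3: P0=O P1=S P2=I  mem[L3]=80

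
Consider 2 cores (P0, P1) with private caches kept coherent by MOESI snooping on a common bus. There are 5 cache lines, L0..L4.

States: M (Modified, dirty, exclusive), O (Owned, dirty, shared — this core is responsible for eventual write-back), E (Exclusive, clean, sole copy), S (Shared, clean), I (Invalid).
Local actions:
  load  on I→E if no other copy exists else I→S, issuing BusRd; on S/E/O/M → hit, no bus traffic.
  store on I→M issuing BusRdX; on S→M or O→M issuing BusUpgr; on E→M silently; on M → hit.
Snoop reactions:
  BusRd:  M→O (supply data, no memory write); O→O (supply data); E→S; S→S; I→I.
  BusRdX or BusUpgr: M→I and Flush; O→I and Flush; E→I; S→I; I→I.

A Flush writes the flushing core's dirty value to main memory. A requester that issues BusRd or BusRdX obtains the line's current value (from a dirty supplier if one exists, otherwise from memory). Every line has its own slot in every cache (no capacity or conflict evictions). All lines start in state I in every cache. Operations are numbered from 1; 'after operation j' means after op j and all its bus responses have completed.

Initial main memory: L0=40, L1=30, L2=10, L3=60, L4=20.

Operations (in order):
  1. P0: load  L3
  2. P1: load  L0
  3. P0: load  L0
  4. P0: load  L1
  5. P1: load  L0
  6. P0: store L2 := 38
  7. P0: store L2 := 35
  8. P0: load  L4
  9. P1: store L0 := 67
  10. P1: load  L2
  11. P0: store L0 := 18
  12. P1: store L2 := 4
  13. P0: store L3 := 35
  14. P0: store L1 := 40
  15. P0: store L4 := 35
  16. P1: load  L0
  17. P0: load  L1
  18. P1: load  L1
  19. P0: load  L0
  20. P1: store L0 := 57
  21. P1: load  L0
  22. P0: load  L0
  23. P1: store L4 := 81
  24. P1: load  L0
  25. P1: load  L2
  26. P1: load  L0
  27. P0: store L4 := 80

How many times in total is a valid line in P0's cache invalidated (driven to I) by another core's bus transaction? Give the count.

invalidations = 4

  op1 P0: load  L3 → E/I on L3; bus BusRd; mem=60
  op2 P1: load  L0 → I/E on L0; bus BusRd; mem=40
  op3 P0: load  L0 → S/S on L0; bus BusRd; mem=40
  op4 P0: load  L1 → E/I on L1; bus BusRd; mem=30
  op5 P1: load  L0 → S/S on L0; bus (none); mem=40
  op6 P0: store L2 := 38 → M/I on L2; bus BusRdX; mem=10
  op7 P0: store L2 := 35 → M/I on L2; bus (none); mem=10
  op8 P0: load  L4 → E/I on L4; bus BusRd; mem=20
  op9 P1: store L0 := 67 → I/M on L0; bus BusUpgr; mem=40
  op10 P1: load  L2 → O/S on L2; bus BusRd; mem=10
  op11 P0: store L0 := 18 → M/I on L0; bus BusRdX Flush; mem=67
  op12 P1: store L2 := 4 → I/M on L2; bus BusUpgr Flush; mem=35
  op13 P0: store L3 := 35 → M/I on L3; bus (none); mem=60
  op14 P0: store L1 := 40 → M/I on L1; bus (none); mem=30
  op15 P0: store L4 := 35 → M/I on L4; bus (none); mem=20
  op16 P1: load  L0 → O/S on L0; bus BusRd; mem=67
  op17 P0: load  L1 → M/I on L1; bus (none); mem=30
  op18 P1: load  L1 → O/S on L1; bus BusRd; mem=30
  op19 P0: load  L0 → O/S on L0; bus (none); mem=67
  op20 P1: store L0 := 57 → I/M on L0; bus BusUpgr Flush; mem=18
  op21 P1: load  L0 → I/M on L0; bus (none); mem=18
  op22 P0: load  L0 → S/O on L0; bus BusRd; mem=18
  op23 P1: store L4 := 81 → I/M on L4; bus BusRdX Flush; mem=35
  op24 P1: load  L0 → S/O on L0; bus (none); mem=18
  op25 P1: load  L2 → I/M on L2; bus (none); mem=35
  op26 P1: load  L0 → S/O on L0; bus (none); mem=18
  op27 P0: store L4 := 80 → M/I on L4; bus BusRdX Flush; mem=81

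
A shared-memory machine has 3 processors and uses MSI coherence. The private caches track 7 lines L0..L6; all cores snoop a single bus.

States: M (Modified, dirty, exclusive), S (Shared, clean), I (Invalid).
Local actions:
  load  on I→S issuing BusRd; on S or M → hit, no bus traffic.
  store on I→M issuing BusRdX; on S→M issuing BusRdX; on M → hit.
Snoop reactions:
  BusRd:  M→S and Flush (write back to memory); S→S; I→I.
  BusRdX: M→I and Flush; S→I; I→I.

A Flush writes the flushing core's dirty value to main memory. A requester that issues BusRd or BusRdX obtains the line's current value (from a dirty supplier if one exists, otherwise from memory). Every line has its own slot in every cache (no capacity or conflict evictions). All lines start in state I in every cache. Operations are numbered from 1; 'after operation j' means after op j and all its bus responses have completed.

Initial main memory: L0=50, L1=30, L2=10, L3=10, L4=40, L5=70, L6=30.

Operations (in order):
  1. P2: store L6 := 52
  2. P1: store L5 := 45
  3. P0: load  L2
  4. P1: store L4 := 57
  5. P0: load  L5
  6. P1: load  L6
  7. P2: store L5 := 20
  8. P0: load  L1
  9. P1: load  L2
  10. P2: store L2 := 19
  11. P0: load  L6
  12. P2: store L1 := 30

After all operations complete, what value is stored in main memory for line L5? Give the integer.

memory[L5] = 45

1. P2: store L6 := 52  bus=[BusRdX]  L6: P0=I P1=I P2=M  mem[L6]=30
2. P1: store L5 := 45  bus=[BusRdX]  L5: P0=I P1=M P2=I  mem[L5]=70
3. P0: load  L2  bus=[BusRd]  L2: P0=S P1=I P2=I  mem[L2]=10
4. P1: store L4 := 57  bus=[BusRdX]  L4: P0=I P1=M P2=I  mem[L4]=40
5. P0: load  L5  bus=[BusRd,Flush]  L5: P0=S P1=S P2=I  mem[L5]=45
6. P1: load  L6  bus=[BusRd,Flush]  L6: P0=I P1=S P2=S  mem[L6]=52
7. P2: store L5 := 20  bus=[BusRdX]  L5: P0=I P1=I P2=M  mem[L5]=45
8. P0: load  L1  bus=[BusRd]  L1: P0=S P1=I P2=I  mem[L1]=30
9. P1: load  L2  bus=[BusRd]  L2: P0=S P1=S P2=I  mem[L2]=10
10. P2: store L2 := 19  bus=[BusRdX]  L2: P0=I P1=I P2=M  mem[L2]=10
11. P0: load  L6  bus=[BusRd]  L6: P0=S P1=S P2=S  mem[L6]=52
12. P2: store L1 := 30  bus=[BusRdX]  L1: P0=I P1=I P2=M  mem[L1]=30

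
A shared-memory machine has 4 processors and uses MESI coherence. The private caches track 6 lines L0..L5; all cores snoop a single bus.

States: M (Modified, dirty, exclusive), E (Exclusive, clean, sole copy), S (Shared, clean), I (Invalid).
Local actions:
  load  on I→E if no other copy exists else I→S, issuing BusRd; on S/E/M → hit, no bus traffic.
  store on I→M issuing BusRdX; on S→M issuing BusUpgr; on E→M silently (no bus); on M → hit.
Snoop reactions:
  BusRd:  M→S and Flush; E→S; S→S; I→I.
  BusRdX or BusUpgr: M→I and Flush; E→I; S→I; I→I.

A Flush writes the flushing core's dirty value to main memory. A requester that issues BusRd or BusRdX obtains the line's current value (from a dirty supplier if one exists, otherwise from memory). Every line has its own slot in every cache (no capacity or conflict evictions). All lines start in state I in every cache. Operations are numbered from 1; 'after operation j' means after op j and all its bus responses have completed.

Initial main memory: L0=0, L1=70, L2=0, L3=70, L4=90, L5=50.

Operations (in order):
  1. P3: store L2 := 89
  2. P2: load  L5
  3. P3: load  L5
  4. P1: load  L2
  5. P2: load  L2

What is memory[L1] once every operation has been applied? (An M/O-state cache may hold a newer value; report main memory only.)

  op1 P3: store L2 := 89 → I/I/I/M on L2; bus BusRdX; mem=0
  op2 P2: load  L5 → I/I/E/I on L5; bus BusRd; mem=50
  op3 P3: load  L5 → I/I/S/S on L5; bus BusRd; mem=50
  op4 P1: load  L2 → I/S/I/S on L2; bus BusRd Flush; mem=89
  op5 P2: load  L2 → I/S/S/S on L2; bus BusRd; mem=89

memory[L1] = 70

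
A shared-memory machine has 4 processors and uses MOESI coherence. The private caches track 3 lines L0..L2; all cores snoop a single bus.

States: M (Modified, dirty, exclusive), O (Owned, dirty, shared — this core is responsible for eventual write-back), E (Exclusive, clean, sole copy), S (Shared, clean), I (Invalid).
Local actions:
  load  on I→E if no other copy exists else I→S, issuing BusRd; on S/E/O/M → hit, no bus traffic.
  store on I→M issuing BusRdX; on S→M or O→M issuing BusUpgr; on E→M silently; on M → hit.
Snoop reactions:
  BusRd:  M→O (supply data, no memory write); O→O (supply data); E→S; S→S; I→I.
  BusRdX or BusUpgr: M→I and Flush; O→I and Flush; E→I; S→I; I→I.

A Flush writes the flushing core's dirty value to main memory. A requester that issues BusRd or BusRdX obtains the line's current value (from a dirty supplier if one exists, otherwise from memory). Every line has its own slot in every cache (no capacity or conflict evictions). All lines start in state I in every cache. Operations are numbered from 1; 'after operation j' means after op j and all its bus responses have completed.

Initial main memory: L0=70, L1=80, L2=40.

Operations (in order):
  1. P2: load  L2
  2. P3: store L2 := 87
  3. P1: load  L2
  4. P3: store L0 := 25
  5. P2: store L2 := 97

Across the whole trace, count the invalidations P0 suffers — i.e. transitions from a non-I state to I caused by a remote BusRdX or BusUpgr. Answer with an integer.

  op1 P2: load  L2 → I/I/E/I on L2; bus BusRd; mem=40
  op2 P3: store L2 := 87 → I/I/I/M on L2; bus BusRdX; mem=40
  op3 P1: load  L2 → I/S/I/O on L2; bus BusRd; mem=40
  op4 P3: store L0 := 25 → I/I/I/M on L0; bus BusRdX; mem=70
  op5 P2: store L2 := 97 → I/I/M/I on L2; bus BusRdX Flush; mem=87

invalidations = 0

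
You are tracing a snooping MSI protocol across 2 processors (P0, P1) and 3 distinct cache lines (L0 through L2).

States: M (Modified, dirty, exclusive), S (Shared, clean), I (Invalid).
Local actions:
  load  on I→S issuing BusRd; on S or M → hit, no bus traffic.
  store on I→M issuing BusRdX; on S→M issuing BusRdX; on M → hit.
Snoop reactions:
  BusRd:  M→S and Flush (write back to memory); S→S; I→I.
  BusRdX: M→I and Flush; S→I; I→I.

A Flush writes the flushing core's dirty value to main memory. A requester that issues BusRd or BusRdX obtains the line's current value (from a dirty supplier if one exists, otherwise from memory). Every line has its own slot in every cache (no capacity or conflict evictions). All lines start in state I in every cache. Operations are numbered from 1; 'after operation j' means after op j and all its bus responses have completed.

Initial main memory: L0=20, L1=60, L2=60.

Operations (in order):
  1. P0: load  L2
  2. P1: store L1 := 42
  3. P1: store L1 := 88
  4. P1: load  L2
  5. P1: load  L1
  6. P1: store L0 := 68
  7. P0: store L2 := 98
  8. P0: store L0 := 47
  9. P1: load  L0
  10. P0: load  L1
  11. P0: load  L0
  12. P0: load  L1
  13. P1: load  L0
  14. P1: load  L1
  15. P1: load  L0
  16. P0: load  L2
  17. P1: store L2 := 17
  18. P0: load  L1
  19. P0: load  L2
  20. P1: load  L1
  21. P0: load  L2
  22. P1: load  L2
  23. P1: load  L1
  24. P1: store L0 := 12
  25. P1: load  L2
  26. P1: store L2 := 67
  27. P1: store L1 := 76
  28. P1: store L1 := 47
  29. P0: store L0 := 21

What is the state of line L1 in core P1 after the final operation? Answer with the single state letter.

  op1 P0: load  L2 → S/I on L2; bus BusRd; mem=60
  op2 P1: store L1 := 42 → I/M on L1; bus BusRdX; mem=60
  op3 P1: store L1 := 88 → I/M on L1; bus (none); mem=60
  op4 P1: load  L2 → S/S on L2; bus BusRd; mem=60
  op5 P1: load  L1 → I/M on L1; bus (none); mem=60
  op6 P1: store L0 := 68 → I/M on L0; bus BusRdX; mem=20
  op7 P0: store L2 := 98 → M/I on L2; bus BusRdX; mem=60
  op8 P0: store L0 := 47 → M/I on L0; bus BusRdX Flush; mem=68
  op9 P1: load  L0 → S/S on L0; bus BusRd Flush; mem=47
  op10 P0: load  L1 → S/S on L1; bus BusRd Flush; mem=88
  op11 P0: load  L0 → S/S on L0; bus (none); mem=47
  op12 P0: load  L1 → S/S on L1; bus (none); mem=88
  op13 P1: load  L0 → S/S on L0; bus (none); mem=47
  op14 P1: load  L1 → S/S on L1; bus (none); mem=88
  op15 P1: load  L0 → S/S on L0; bus (none); mem=47
  op16 P0: load  L2 → M/I on L2; bus (none); mem=60
  op17 P1: store L2 := 17 → I/M on L2; bus BusRdX Flush; mem=98
  op18 P0: load  L1 → S/S on L1; bus (none); mem=88
  op19 P0: load  L2 → S/S on L2; bus BusRd Flush; mem=17
  op20 P1: load  L1 → S/S on L1; bus (none); mem=88
  op21 P0: load  L2 → S/S on L2; bus (none); mem=17
  op22 P1: load  L2 → S/S on L2; bus (none); mem=17
  op23 P1: load  L1 → S/S on L1; bus (none); mem=88
  op24 P1: store L0 := 12 → I/M on L0; bus BusRdX; mem=47
  op25 P1: load  L2 → S/S on L2; bus (none); mem=17
  op26 P1: store L2 := 67 → I/M on L2; bus BusRdX; mem=17
  op27 P1: store L1 := 76 → I/M on L1; bus BusRdX; mem=88
  op28 P1: store L1 := 47 → I/M on L1; bus (none); mem=88
  op29 P0: store L0 := 21 → M/I on L0; bus BusRdX Flush; mem=12

state = M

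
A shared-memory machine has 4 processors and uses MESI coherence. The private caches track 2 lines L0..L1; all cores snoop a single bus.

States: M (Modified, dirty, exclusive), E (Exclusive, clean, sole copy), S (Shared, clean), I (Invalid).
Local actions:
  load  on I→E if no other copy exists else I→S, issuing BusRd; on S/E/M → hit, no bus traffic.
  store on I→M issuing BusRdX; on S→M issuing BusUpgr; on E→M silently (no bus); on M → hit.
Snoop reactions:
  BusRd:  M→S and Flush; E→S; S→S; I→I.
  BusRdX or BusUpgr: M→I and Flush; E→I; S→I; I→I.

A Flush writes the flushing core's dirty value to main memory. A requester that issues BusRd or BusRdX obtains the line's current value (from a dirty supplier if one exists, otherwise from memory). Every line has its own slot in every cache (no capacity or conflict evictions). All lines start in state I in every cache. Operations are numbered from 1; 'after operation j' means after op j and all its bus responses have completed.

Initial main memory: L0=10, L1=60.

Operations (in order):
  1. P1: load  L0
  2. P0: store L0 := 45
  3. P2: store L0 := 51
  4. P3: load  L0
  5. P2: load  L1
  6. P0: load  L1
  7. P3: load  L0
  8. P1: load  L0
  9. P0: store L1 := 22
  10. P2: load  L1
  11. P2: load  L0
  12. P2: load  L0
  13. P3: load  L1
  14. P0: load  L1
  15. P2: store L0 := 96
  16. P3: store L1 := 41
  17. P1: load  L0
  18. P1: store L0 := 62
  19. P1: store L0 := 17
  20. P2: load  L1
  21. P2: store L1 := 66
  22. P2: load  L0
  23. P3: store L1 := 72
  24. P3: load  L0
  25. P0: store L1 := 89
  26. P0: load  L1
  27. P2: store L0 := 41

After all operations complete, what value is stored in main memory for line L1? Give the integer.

memory[L1] = 72

[1] P1: load  L0 | P0:I, P1:E(10), P2:I, P3:I | bus: BusRd
[2] P0: store L0 := 45 | P0:M(45), P1:I, P2:I, P3:I | bus: BusRdX
[3] P2: store L0 := 51 | P0:I, P1:I, P2:M(51), P3:I | bus: BusRdX,Flush
[4] P3: load  L0 | P0:I, P1:I, P2:S(51), P3:S(51) | bus: BusRd,Flush
[5] P2: load  L1 | P0:I, P1:I, P2:E(60), P3:I | bus: BusRd
[6] P0: load  L1 | P0:S(60), P1:I, P2:S(60), P3:I | bus: BusRd
[7] P3: load  L0 | P0:I, P1:I, P2:S(51), P3:S(51) | bus: none
[8] P1: load  L0 | P0:I, P1:S(51), P2:S(51), P3:S(51) | bus: BusRd
[9] P0: store L1 := 22 | P0:M(22), P1:I, P2:I, P3:I | bus: BusUpgr
[10] P2: load  L1 | P0:S(22), P1:I, P2:S(22), P3:I | bus: BusRd,Flush
[11] P2: load  L0 | P0:I, P1:S(51), P2:S(51), P3:S(51) | bus: none
[12] P2: load  L0 | P0:I, P1:S(51), P2:S(51), P3:S(51) | bus: none
[13] P3: load  L1 | P0:S(22), P1:I, P2:S(22), P3:S(22) | bus: BusRd
[14] P0: load  L1 | P0:S(22), P1:I, P2:S(22), P3:S(22) | bus: none
[15] P2: store L0 := 96 | P0:I, P1:I, P2:M(96), P3:I | bus: BusUpgr
[16] P3: store L1 := 41 | P0:I, P1:I, P2:I, P3:M(41) | bus: BusUpgr
[17] P1: load  L0 | P0:I, P1:S(96), P2:S(96), P3:I | bus: BusRd,Flush
[18] P1: store L0 := 62 | P0:I, P1:M(62), P2:I, P3:I | bus: BusUpgr
[19] P1: store L0 := 17 | P0:I, P1:M(17), P2:I, P3:I | bus: none
[20] P2: load  L1 | P0:I, P1:I, P2:S(41), P3:S(41) | bus: BusRd,Flush
[21] P2: store L1 := 66 | P0:I, P1:I, P2:M(66), P3:I | bus: BusUpgr
[22] P2: load  L0 | P0:I, P1:S(17), P2:S(17), P3:I | bus: BusRd,Flush
[23] P3: store L1 := 72 | P0:I, P1:I, P2:I, P3:M(72) | bus: BusRdX,Flush
[24] P3: load  L0 | P0:I, P1:S(17), P2:S(17), P3:S(17) | bus: BusRd
[25] P0: store L1 := 89 | P0:M(89), P1:I, P2:I, P3:I | bus: BusRdX,Flush
[26] P0: load  L1 | P0:M(89), P1:I, P2:I, P3:I | bus: none
[27] P2: store L0 := 41 | P0:I, P1:I, P2:M(41), P3:I | bus: BusUpgr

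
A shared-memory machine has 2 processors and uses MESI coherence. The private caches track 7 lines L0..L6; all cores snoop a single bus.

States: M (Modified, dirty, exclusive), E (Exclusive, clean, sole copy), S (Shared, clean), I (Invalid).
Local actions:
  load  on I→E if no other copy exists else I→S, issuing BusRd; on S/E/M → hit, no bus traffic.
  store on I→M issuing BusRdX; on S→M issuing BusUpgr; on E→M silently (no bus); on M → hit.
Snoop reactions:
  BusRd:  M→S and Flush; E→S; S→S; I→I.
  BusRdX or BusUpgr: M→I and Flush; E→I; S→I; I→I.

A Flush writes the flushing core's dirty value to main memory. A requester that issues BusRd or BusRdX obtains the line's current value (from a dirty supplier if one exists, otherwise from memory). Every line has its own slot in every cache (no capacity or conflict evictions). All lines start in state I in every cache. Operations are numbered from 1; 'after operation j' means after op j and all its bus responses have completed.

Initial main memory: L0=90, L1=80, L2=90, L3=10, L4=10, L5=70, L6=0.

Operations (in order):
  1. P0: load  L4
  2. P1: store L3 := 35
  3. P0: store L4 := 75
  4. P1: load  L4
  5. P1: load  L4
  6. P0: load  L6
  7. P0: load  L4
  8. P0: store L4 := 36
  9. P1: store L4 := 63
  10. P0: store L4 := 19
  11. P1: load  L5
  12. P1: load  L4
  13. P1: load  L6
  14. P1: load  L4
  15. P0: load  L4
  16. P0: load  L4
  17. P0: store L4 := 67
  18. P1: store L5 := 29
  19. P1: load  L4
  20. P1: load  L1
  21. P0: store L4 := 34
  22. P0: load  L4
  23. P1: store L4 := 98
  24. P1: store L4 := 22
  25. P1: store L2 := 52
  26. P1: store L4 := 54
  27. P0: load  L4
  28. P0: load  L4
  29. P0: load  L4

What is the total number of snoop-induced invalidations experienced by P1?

[1] P0: load  L4 | P0:E(10), P1:I | bus: BusRd
[2] P1: store L3 := 35 | P0:I, P1:M(35) | bus: BusRdX
[3] P0: store L4 := 75 | P0:M(75), P1:I | bus: none
[4] P1: load  L4 | P0:S(75), P1:S(75) | bus: BusRd,Flush
[5] P1: load  L4 | P0:S(75), P1:S(75) | bus: none
[6] P0: load  L6 | P0:E(0), P1:I | bus: BusRd
[7] P0: load  L4 | P0:S(75), P1:S(75) | bus: none
[8] P0: store L4 := 36 | P0:M(36), P1:I | bus: BusUpgr
[9] P1: store L4 := 63 | P0:I, P1:M(63) | bus: BusRdX,Flush
[10] P0: store L4 := 19 | P0:M(19), P1:I | bus: BusRdX,Flush
[11] P1: load  L5 | P0:I, P1:E(70) | bus: BusRd
[12] P1: load  L4 | P0:S(19), P1:S(19) | bus: BusRd,Flush
[13] P1: load  L6 | P0:S(0), P1:S(0) | bus: BusRd
[14] P1: load  L4 | P0:S(19), P1:S(19) | bus: none
[15] P0: load  L4 | P0:S(19), P1:S(19) | bus: none
[16] P0: load  L4 | P0:S(19), P1:S(19) | bus: none
[17] P0: store L4 := 67 | P0:M(67), P1:I | bus: BusUpgr
[18] P1: store L5 := 29 | P0:I, P1:M(29) | bus: none
[19] P1: load  L4 | P0:S(67), P1:S(67) | bus: BusRd,Flush
[20] P1: load  L1 | P0:I, P1:E(80) | bus: BusRd
[21] P0: store L4 := 34 | P0:M(34), P1:I | bus: BusUpgr
[22] P0: load  L4 | P0:M(34), P1:I | bus: none
[23] P1: store L4 := 98 | P0:I, P1:M(98) | bus: BusRdX,Flush
[24] P1: store L4 := 22 | P0:I, P1:M(22) | bus: none
[25] P1: store L2 := 52 | P0:I, P1:M(52) | bus: BusRdX
[26] P1: store L4 := 54 | P0:I, P1:M(54) | bus: none
[27] P0: load  L4 | P0:S(54), P1:S(54) | bus: BusRd,Flush
[28] P0: load  L4 | P0:S(54), P1:S(54) | bus: none
[29] P0: load  L4 | P0:S(54), P1:S(54) | bus: none

invalidations = 4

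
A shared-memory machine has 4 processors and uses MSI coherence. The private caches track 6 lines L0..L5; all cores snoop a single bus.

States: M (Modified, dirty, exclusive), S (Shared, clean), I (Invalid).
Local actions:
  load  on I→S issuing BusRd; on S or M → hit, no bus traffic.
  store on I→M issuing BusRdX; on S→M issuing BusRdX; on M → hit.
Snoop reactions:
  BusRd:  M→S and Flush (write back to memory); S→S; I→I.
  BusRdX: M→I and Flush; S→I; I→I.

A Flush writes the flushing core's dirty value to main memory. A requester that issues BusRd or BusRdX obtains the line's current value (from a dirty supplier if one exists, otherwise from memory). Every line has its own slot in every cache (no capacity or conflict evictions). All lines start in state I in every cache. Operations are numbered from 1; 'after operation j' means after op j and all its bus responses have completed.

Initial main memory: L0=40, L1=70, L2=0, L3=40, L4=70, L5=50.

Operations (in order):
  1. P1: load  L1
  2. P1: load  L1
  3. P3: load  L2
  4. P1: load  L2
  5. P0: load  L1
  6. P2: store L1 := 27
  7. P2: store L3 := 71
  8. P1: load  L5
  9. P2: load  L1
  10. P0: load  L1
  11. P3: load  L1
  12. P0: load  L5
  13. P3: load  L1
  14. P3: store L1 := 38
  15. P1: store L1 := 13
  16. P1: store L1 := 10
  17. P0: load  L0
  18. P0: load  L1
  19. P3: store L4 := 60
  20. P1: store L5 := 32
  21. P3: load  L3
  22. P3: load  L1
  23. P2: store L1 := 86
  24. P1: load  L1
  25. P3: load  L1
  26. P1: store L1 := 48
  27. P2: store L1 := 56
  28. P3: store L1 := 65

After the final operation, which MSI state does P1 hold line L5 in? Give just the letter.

state = M

[1] P1: load  L1 | P0:I, P1:S(70), P2:I, P3:I | bus: BusRd
[2] P1: load  L1 | P0:I, P1:S(70), P2:I, P3:I | bus: none
[3] P3: load  L2 | P0:I, P1:I, P2:I, P3:S(0) | bus: BusRd
[4] P1: load  L2 | P0:I, P1:S(0), P2:I, P3:S(0) | bus: BusRd
[5] P0: load  L1 | P0:S(70), P1:S(70), P2:I, P3:I | bus: BusRd
[6] P2: store L1 := 27 | P0:I, P1:I, P2:M(27), P3:I | bus: BusRdX
[7] P2: store L3 := 71 | P0:I, P1:I, P2:M(71), P3:I | bus: BusRdX
[8] P1: load  L5 | P0:I, P1:S(50), P2:I, P3:I | bus: BusRd
[9] P2: load  L1 | P0:I, P1:I, P2:M(27), P3:I | bus: none
[10] P0: load  L1 | P0:S(27), P1:I, P2:S(27), P3:I | bus: BusRd,Flush
[11] P3: load  L1 | P0:S(27), P1:I, P2:S(27), P3:S(27) | bus: BusRd
[12] P0: load  L5 | P0:S(50), P1:S(50), P2:I, P3:I | bus: BusRd
[13] P3: load  L1 | P0:S(27), P1:I, P2:S(27), P3:S(27) | bus: none
[14] P3: store L1 := 38 | P0:I, P1:I, P2:I, P3:M(38) | bus: BusRdX
[15] P1: store L1 := 13 | P0:I, P1:M(13), P2:I, P3:I | bus: BusRdX,Flush
[16] P1: store L1 := 10 | P0:I, P1:M(10), P2:I, P3:I | bus: none
[17] P0: load  L0 | P0:S(40), P1:I, P2:I, P3:I | bus: BusRd
[18] P0: load  L1 | P0:S(10), P1:S(10), P2:I, P3:I | bus: BusRd,Flush
[19] P3: store L4 := 60 | P0:I, P1:I, P2:I, P3:M(60) | bus: BusRdX
[20] P1: store L5 := 32 | P0:I, P1:M(32), P2:I, P3:I | bus: BusRdX
[21] P3: load  L3 | P0:I, P1:I, P2:S(71), P3:S(71) | bus: BusRd,Flush
[22] P3: load  L1 | P0:S(10), P1:S(10), P2:I, P3:S(10) | bus: BusRd
[23] P2: store L1 := 86 | P0:I, P1:I, P2:M(86), P3:I | bus: BusRdX
[24] P1: load  L1 | P0:I, P1:S(86), P2:S(86), P3:I | bus: BusRd,Flush
[25] P3: load  L1 | P0:I, P1:S(86), P2:S(86), P3:S(86) | bus: BusRd
[26] P1: store L1 := 48 | P0:I, P1:M(48), P2:I, P3:I | bus: BusRdX
[27] P2: store L1 := 56 | P0:I, P1:I, P2:M(56), P3:I | bus: BusRdX,Flush
[28] P3: store L1 := 65 | P0:I, P1:I, P2:I, P3:M(65) | bus: BusRdX,Flush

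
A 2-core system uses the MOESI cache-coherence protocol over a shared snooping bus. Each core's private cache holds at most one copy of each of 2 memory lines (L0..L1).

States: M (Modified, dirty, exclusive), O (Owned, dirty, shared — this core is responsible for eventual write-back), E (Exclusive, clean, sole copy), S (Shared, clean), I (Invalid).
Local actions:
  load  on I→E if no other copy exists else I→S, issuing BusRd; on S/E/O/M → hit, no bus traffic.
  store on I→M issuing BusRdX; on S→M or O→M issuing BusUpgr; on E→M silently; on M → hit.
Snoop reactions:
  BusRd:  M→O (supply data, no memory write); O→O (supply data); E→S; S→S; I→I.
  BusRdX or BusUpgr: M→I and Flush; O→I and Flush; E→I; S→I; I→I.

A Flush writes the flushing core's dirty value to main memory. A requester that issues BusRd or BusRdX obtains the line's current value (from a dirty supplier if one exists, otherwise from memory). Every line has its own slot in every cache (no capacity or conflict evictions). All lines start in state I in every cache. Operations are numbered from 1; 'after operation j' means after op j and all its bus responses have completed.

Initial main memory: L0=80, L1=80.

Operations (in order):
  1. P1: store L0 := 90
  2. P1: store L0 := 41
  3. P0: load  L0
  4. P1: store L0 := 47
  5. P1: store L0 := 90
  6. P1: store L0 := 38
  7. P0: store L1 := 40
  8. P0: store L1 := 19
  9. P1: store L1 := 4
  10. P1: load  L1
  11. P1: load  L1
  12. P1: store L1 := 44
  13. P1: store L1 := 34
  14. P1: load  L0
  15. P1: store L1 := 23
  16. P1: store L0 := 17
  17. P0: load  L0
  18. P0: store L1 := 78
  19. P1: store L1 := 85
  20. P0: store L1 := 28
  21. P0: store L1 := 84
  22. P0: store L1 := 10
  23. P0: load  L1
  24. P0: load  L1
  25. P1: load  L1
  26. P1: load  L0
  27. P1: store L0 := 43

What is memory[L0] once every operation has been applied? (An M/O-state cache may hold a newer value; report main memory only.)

memory[L0] = 80

[1] P1: store L0 := 90 | P0:I, P1:M(90) | bus: BusRdX
[2] P1: store L0 := 41 | P0:I, P1:M(41) | bus: none
[3] P0: load  L0 | P0:S(41), P1:O(41) | bus: BusRd
[4] P1: store L0 := 47 | P0:I, P1:M(47) | bus: BusUpgr
[5] P1: store L0 := 90 | P0:I, P1:M(90) | bus: none
[6] P1: store L0 := 38 | P0:I, P1:M(38) | bus: none
[7] P0: store L1 := 40 | P0:M(40), P1:I | bus: BusRdX
[8] P0: store L1 := 19 | P0:M(19), P1:I | bus: none
[9] P1: store L1 := 4 | P0:I, P1:M(4) | bus: BusRdX,Flush
[10] P1: load  L1 | P0:I, P1:M(4) | bus: none
[11] P1: load  L1 | P0:I, P1:M(4) | bus: none
[12] P1: store L1 := 44 | P0:I, P1:M(44) | bus: none
[13] P1: store L1 := 34 | P0:I, P1:M(34) | bus: none
[14] P1: load  L0 | P0:I, P1:M(38) | bus: none
[15] P1: store L1 := 23 | P0:I, P1:M(23) | bus: none
[16] P1: store L0 := 17 | P0:I, P1:M(17) | bus: none
[17] P0: load  L0 | P0:S(17), P1:O(17) | bus: BusRd
[18] P0: store L1 := 78 | P0:M(78), P1:I | bus: BusRdX,Flush
[19] P1: store L1 := 85 | P0:I, P1:M(85) | bus: BusRdX,Flush
[20] P0: store L1 := 28 | P0:M(28), P1:I | bus: BusRdX,Flush
[21] P0: store L1 := 84 | P0:M(84), P1:I | bus: none
[22] P0: store L1 := 10 | P0:M(10), P1:I | bus: none
[23] P0: load  L1 | P0:M(10), P1:I | bus: none
[24] P0: load  L1 | P0:M(10), P1:I | bus: none
[25] P1: load  L1 | P0:O(10), P1:S(10) | bus: BusRd
[26] P1: load  L0 | P0:S(17), P1:O(17) | bus: none
[27] P1: store L0 := 43 | P0:I, P1:M(43) | bus: BusUpgr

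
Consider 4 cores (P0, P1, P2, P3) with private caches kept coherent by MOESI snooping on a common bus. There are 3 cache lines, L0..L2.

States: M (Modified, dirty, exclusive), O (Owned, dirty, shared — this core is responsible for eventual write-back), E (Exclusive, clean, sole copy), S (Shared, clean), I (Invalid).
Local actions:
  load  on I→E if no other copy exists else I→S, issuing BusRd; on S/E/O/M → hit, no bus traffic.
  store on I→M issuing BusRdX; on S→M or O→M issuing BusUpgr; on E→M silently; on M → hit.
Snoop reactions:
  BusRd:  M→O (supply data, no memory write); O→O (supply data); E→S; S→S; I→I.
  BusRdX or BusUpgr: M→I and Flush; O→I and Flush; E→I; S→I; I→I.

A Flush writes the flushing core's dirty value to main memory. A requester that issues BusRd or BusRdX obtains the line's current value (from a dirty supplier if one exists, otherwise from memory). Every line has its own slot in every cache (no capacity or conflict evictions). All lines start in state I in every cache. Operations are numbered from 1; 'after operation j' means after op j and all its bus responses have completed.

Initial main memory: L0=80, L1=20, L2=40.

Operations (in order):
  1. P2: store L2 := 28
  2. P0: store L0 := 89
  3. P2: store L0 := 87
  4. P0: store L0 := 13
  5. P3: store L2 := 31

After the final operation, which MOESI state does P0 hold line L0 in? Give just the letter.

state = M

[1] P2: store L2 := 28 | P0:I, P1:I, P2:M(28), P3:I | bus: BusRdX
[2] P0: store L0 := 89 | P0:M(89), P1:I, P2:I, P3:I | bus: BusRdX
[3] P2: store L0 := 87 | P0:I, P1:I, P2:M(87), P3:I | bus: BusRdX,Flush
[4] P0: store L0 := 13 | P0:M(13), P1:I, P2:I, P3:I | bus: BusRdX,Flush
[5] P3: store L2 := 31 | P0:I, P1:I, P2:I, P3:M(31) | bus: BusRdX,Flush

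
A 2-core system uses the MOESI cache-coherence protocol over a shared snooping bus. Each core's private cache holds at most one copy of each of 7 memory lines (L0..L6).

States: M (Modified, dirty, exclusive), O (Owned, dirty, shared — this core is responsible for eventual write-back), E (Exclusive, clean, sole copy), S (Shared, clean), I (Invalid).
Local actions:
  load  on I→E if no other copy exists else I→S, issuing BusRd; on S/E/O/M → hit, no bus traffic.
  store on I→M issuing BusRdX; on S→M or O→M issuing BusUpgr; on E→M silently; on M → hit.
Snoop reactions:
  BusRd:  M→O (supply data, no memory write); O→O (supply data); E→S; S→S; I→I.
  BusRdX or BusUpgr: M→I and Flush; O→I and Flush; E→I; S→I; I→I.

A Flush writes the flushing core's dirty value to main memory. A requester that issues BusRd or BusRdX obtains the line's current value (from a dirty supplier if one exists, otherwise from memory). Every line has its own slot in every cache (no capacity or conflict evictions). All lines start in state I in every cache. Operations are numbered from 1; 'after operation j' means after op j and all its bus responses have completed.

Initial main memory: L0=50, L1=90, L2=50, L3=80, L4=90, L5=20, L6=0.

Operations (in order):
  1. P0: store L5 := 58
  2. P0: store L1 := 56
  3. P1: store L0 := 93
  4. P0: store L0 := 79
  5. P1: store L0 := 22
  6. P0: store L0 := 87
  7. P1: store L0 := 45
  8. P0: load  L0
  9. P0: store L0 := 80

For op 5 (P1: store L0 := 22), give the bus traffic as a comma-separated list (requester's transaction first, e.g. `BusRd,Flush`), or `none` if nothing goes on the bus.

[1] P0: store L5 := 58 | P0:M(58), P1:I | bus: BusRdX
[2] P0: store L1 := 56 | P0:M(56), P1:I | bus: BusRdX
[3] P1: store L0 := 93 | P0:I, P1:M(93) | bus: BusRdX
[4] P0: store L0 := 79 | P0:M(79), P1:I | bus: BusRdX,Flush
[5] P1: store L0 := 22 | P0:I, P1:M(22) | bus: BusRdX,Flush
[6] P0: store L0 := 87 | P0:M(87), P1:I | bus: BusRdX,Flush
[7] P1: store L0 := 45 | P0:I, P1:M(45) | bus: BusRdX,Flush
[8] P0: load  L0 | P0:S(45), P1:O(45) | bus: BusRd
[9] P0: store L0 := 80 | P0:M(80), P1:I | bus: BusUpgr,Flush

bus = BusRdX,Flush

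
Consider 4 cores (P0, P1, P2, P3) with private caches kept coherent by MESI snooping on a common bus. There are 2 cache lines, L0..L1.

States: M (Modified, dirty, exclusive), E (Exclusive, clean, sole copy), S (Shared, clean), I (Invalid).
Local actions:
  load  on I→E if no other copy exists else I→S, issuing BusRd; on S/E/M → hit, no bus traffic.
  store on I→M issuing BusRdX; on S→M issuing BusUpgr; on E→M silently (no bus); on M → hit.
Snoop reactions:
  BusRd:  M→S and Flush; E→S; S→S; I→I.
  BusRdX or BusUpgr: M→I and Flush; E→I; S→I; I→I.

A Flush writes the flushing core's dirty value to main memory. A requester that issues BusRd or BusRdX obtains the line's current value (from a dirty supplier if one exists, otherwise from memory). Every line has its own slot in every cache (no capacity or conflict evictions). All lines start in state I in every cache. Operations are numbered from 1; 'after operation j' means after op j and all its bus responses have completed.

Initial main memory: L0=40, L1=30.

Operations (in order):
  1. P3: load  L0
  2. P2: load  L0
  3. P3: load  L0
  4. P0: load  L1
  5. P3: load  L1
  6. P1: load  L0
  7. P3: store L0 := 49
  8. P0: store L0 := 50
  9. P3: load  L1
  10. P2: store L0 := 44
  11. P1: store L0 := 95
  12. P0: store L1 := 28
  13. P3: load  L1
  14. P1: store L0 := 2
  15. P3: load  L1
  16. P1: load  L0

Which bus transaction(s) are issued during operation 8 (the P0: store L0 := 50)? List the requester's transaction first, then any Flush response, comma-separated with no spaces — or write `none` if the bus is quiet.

bus = BusRdX,Flush

[1] P3: load  L0 | P0:I, P1:I, P2:I, P3:E(40) | bus: BusRd
[2] P2: load  L0 | P0:I, P1:I, P2:S(40), P3:S(40) | bus: BusRd
[3] P3: load  L0 | P0:I, P1:I, P2:S(40), P3:S(40) | bus: none
[4] P0: load  L1 | P0:E(30), P1:I, P2:I, P3:I | bus: BusRd
[5] P3: load  L1 | P0:S(30), P1:I, P2:I, P3:S(30) | bus: BusRd
[6] P1: load  L0 | P0:I, P1:S(40), P2:S(40), P3:S(40) | bus: BusRd
[7] P3: store L0 := 49 | P0:I, P1:I, P2:I, P3:M(49) | bus: BusUpgr
[8] P0: store L0 := 50 | P0:M(50), P1:I, P2:I, P3:I | bus: BusRdX,Flush
[9] P3: load  L1 | P0:S(30), P1:I, P2:I, P3:S(30) | bus: none
[10] P2: store L0 := 44 | P0:I, P1:I, P2:M(44), P3:I | bus: BusRdX,Flush
[11] P1: store L0 := 95 | P0:I, P1:M(95), P2:I, P3:I | bus: BusRdX,Flush
[12] P0: store L1 := 28 | P0:M(28), P1:I, P2:I, P3:I | bus: BusUpgr
[13] P3: load  L1 | P0:S(28), P1:I, P2:I, P3:S(28) | bus: BusRd,Flush
[14] P1: store L0 := 2 | P0:I, P1:M(2), P2:I, P3:I | bus: none
[15] P3: load  L1 | P0:S(28), P1:I, P2:I, P3:S(28) | bus: none
[16] P1: load  L0 | P0:I, P1:M(2), P2:I, P3:I | bus: none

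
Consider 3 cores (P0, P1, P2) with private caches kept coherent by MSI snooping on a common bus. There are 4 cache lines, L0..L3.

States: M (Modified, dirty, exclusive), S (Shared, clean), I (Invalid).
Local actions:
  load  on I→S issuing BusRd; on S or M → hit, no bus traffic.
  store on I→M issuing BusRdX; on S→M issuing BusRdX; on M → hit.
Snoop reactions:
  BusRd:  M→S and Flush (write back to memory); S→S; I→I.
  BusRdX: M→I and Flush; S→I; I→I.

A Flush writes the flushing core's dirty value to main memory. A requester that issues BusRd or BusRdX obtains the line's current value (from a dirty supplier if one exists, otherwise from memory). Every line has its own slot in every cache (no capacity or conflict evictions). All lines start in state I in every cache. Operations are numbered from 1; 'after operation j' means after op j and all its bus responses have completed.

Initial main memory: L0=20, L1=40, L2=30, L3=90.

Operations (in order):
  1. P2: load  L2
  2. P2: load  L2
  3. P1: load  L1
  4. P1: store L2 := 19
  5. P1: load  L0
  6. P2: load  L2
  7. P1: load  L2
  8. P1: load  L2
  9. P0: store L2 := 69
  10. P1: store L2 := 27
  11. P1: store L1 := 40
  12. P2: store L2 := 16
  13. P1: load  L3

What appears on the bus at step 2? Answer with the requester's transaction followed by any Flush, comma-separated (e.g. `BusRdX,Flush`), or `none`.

  op1 P2: load  L2 → I/I/S on L2; bus BusRd; mem=30
  op2 P2: load  L2 → I/I/S on L2; bus (none); mem=30
  op3 P1: load  L1 → I/S/I on L1; bus BusRd; mem=40
  op4 P1: store L2 := 19 → I/M/I on L2; bus BusRdX; mem=30
  op5 P1: load  L0 → I/S/I on L0; bus BusRd; mem=20
  op6 P2: load  L2 → I/S/S on L2; bus BusRd Flush; mem=19
  op7 P1: load  L2 → I/S/S on L2; bus (none); mem=19
  op8 P1: load  L2 → I/S/S on L2; bus (none); mem=19
  op9 P0: store L2 := 69 → M/I/I on L2; bus BusRdX; mem=19
  op10 P1: store L2 := 27 → I/M/I on L2; bus BusRdX Flush; mem=69
  op11 P1: store L1 := 40 → I/M/I on L1; bus BusRdX; mem=40
  op12 P2: store L2 := 16 → I/I/M on L2; bus BusRdX Flush; mem=27
  op13 P1: load  L3 → I/S/I on L3; bus BusRd; mem=90

bus = none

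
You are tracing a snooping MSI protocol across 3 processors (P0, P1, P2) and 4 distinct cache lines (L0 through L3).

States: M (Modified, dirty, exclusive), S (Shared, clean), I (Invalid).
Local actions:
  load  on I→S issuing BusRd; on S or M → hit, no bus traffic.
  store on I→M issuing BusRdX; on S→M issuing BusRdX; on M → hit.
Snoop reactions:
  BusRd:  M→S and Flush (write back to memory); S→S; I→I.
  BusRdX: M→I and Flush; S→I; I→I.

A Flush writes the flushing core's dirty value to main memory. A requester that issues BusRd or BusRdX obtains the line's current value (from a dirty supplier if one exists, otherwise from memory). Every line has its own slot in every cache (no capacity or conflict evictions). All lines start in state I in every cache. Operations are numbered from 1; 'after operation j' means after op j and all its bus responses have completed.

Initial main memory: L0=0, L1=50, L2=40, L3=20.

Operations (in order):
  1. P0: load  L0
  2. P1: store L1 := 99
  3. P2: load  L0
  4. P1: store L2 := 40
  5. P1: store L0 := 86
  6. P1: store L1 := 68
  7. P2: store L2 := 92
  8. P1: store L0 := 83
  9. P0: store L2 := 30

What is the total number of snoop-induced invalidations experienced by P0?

invalidations = 1

[1] P0: load  L0 | P0:S(0), P1:I, P2:I | bus: BusRd
[2] P1: store L1 := 99 | P0:I, P1:M(99), P2:I | bus: BusRdX
[3] P2: load  L0 | P0:S(0), P1:I, P2:S(0) | bus: BusRd
[4] P1: store L2 := 40 | P0:I, P1:M(40), P2:I | bus: BusRdX
[5] P1: store L0 := 86 | P0:I, P1:M(86), P2:I | bus: BusRdX
[6] P1: store L1 := 68 | P0:I, P1:M(68), P2:I | bus: none
[7] P2: store L2 := 92 | P0:I, P1:I, P2:M(92) | bus: BusRdX,Flush
[8] P1: store L0 := 83 | P0:I, P1:M(83), P2:I | bus: none
[9] P0: store L2 := 30 | P0:M(30), P1:I, P2:I | bus: BusRdX,Flush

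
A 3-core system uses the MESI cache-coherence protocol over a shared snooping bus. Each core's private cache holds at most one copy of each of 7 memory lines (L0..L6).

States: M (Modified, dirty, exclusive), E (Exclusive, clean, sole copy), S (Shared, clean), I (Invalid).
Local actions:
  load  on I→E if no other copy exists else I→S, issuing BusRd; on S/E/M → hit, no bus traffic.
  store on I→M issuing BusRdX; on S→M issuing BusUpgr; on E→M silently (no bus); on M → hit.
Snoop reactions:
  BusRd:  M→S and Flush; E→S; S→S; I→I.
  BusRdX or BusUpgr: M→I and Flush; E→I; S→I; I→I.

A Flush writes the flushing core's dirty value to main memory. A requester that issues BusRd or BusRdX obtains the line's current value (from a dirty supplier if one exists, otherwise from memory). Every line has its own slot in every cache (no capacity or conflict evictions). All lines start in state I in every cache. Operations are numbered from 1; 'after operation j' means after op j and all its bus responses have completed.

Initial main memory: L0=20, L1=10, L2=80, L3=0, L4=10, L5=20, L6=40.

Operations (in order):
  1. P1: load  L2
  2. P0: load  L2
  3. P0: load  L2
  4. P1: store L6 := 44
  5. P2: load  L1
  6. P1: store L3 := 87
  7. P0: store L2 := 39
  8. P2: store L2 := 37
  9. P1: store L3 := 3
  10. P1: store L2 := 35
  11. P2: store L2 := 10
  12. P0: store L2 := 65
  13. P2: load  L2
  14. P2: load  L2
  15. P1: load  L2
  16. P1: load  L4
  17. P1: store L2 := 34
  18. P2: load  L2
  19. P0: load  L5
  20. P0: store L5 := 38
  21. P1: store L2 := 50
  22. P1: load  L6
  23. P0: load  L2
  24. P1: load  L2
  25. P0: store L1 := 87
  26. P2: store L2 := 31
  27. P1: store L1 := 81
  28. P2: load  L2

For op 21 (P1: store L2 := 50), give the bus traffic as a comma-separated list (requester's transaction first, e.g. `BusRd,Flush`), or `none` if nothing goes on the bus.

[1] P1: load  L2 | P0:I, P1:E(80), P2:I | bus: BusRd
[2] P0: load  L2 | P0:S(80), P1:S(80), P2:I | bus: BusRd
[3] P0: load  L2 | P0:S(80), P1:S(80), P2:I | bus: none
[4] P1: store L6 := 44 | P0:I, P1:M(44), P2:I | bus: BusRdX
[5] P2: load  L1 | P0:I, P1:I, P2:E(10) | bus: BusRd
[6] P1: store L3 := 87 | P0:I, P1:M(87), P2:I | bus: BusRdX
[7] P0: store L2 := 39 | P0:M(39), P1:I, P2:I | bus: BusUpgr
[8] P2: store L2 := 37 | P0:I, P1:I, P2:M(37) | bus: BusRdX,Flush
[9] P1: store L3 := 3 | P0:I, P1:M(3), P2:I | bus: none
[10] P1: store L2 := 35 | P0:I, P1:M(35), P2:I | bus: BusRdX,Flush
[11] P2: store L2 := 10 | P0:I, P1:I, P2:M(10) | bus: BusRdX,Flush
[12] P0: store L2 := 65 | P0:M(65), P1:I, P2:I | bus: BusRdX,Flush
[13] P2: load  L2 | P0:S(65), P1:I, P2:S(65) | bus: BusRd,Flush
[14] P2: load  L2 | P0:S(65), P1:I, P2:S(65) | bus: none
[15] P1: load  L2 | P0:S(65), P1:S(65), P2:S(65) | bus: BusRd
[16] P1: load  L4 | P0:I, P1:E(10), P2:I | bus: BusRd
[17] P1: store L2 := 34 | P0:I, P1:M(34), P2:I | bus: BusUpgr
[18] P2: load  L2 | P0:I, P1:S(34), P2:S(34) | bus: BusRd,Flush
[19] P0: load  L5 | P0:E(20), P1:I, P2:I | bus: BusRd
[20] P0: store L5 := 38 | P0:M(38), P1:I, P2:I | bus: none
[21] P1: store L2 := 50 | P0:I, P1:M(50), P2:I | bus: BusUpgr
[22] P1: load  L6 | P0:I, P1:M(44), P2:I | bus: none
[23] P0: load  L2 | P0:S(50), P1:S(50), P2:I | bus: BusRd,Flush
[24] P1: load  L2 | P0:S(50), P1:S(50), P2:I | bus: none
[25] P0: store L1 := 87 | P0:M(87), P1:I, P2:I | bus: BusRdX
[26] P2: store L2 := 31 | P0:I, P1:I, P2:M(31) | bus: BusRdX
[27] P1: store L1 := 81 | P0:I, P1:M(81), P2:I | bus: BusRdX,Flush
[28] P2: load  L2 | P0:I, P1:I, P2:M(31) | bus: none

bus = BusUpgr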